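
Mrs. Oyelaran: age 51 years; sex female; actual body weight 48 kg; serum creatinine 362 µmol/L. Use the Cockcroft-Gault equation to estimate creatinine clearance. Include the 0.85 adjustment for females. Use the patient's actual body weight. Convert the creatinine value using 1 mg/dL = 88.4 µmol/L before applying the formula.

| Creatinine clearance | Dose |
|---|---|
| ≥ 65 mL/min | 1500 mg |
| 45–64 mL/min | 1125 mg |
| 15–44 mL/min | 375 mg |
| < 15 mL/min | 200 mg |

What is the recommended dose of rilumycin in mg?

200 mg

SCr = 362 / 88.4 = 4.095 mg/dL
CrCl = (140 − 51) × 48 / (72 × 4.095) × 0.85 = 4272.0 / 294.84 × 0.85 ≈ 12.3 mL/min
CrCl ≈ 12 mL/min → bracket < 15 mL/min.
Dose for this bracket: 200 mg.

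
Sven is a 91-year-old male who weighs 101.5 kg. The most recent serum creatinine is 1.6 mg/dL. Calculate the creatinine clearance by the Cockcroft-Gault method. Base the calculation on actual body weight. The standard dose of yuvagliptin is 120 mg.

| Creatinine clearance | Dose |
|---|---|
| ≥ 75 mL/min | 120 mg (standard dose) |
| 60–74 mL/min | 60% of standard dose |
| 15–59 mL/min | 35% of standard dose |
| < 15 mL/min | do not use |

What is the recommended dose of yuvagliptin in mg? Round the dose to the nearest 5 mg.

CrCl = (140 − 91) × 101.5 / (72 × 1.6) = 4973.5 / 115.20 ≈ 43.2 mL/min
CrCl ≈ 43 mL/min → bracket 15–59 mL/min.
35% of 120 mg = 42 mg → 40 mg

40 mg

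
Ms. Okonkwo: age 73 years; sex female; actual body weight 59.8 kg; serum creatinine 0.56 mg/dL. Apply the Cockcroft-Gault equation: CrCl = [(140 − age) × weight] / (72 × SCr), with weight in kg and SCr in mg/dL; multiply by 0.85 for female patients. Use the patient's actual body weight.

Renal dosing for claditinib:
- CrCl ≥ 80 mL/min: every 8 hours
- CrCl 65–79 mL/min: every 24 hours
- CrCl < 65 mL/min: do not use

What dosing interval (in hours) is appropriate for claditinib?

every 8 hours

CrCl = (140 − 73) × 59.8 / (72 × 0.56) × 0.85 = 4006.6 / 40.32 × 0.85 ≈ 84.5 mL/min
CrCl ≈ 84 mL/min → bracket ≥ 80 mL/min → every 8 hours.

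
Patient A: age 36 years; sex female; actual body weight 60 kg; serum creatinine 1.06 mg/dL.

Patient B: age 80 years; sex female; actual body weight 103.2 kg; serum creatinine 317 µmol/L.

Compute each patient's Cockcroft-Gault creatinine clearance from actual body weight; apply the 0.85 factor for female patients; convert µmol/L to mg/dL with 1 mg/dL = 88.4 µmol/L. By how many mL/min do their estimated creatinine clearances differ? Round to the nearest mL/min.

49 mL/min

Patient A: CrCl = (140 − 36) × 60 / (72 × 1.06) × 0.85 = 6240.0 / 76.32 × 0.85 ≈ 69.5 mL/min
Patient B: SCr = 317 / 88.4 = 3.586 mg/dL
Patient B: CrCl = (140 − 80) × 103.2 / (72 × 3.586) × 0.85 = 6192.0 / 258.19 × 0.85 ≈ 20.4 mL/min
|69.5 − 20.4| = 49.1 mL/min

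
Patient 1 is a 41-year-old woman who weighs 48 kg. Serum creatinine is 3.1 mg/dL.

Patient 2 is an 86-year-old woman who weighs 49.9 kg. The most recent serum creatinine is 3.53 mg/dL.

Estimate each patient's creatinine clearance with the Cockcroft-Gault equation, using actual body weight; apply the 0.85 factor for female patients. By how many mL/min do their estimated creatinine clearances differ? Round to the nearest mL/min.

9 mL/min

Patient 1: CrCl = (140 − 41) × 48 / (72 × 3.1) × 0.85 = 4752.0 / 223.20 × 0.85 ≈ 18.1 mL/min
Patient 2: CrCl = (140 − 86) × 49.9 / (72 × 3.53) × 0.85 = 2694.6 / 254.16 × 0.85 ≈ 9.0 mL/min
|18.1 − 9.0| = 9.1 mL/min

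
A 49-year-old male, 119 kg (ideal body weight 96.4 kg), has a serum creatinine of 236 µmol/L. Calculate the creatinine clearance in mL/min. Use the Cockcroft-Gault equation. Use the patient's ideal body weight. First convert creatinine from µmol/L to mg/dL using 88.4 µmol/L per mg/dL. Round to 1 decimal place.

45.6 mL/min

SCr = 236 / 88.4 = 2.67 mg/dL
CrCl = (140 − 49) × 96.4 / (72 × 2.67) = 8772.4 / 192.24 ≈ 45.6 mL/min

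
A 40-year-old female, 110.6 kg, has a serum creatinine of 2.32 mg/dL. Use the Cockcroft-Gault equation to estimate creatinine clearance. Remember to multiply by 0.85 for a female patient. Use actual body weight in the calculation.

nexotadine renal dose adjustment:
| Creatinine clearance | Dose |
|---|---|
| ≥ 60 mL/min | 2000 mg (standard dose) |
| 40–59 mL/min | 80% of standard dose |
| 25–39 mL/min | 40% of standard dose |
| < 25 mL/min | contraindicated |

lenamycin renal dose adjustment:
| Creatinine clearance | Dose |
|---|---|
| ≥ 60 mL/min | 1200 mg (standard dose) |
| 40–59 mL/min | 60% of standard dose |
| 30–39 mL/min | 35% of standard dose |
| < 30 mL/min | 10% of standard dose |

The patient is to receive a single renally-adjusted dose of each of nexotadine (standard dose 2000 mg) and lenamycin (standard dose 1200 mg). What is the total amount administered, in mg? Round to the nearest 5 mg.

CrCl = (140 − 40) × 110.6 / (72 × 2.32) × 0.85 = 11060.0 / 167.04 × 0.85 ≈ 56.3 mL/min
CrCl ≈ 56 mL/min.
nexotadine: 40–59 mL/min → 80% of 2000 mg = 1600 mg.
lenamycin: 40–59 mL/min → 60% of 1200 mg = 720 mg.
Total = 1600 + 720 = 2320 mg.

2320 mg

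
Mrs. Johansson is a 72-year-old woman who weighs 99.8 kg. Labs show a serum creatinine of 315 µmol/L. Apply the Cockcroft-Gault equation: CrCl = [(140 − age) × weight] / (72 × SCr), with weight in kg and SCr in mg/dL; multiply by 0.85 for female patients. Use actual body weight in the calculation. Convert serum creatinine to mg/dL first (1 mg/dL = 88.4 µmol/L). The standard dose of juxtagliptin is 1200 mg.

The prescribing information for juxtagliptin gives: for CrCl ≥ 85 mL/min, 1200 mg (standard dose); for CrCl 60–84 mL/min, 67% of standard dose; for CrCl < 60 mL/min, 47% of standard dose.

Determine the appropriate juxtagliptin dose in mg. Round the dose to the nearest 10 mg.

560 mg

SCr = 315 / 88.4 = 3.563 mg/dL
CrCl = (140 − 72) × 99.8 / (72 × 3.563) × 0.85 = 6786.4 / 256.54 × 0.85 ≈ 22.5 mL/min
CrCl ≈ 22 mL/min → bracket < 60 mL/min.
47% of 1200 mg = 564 mg → 560 mg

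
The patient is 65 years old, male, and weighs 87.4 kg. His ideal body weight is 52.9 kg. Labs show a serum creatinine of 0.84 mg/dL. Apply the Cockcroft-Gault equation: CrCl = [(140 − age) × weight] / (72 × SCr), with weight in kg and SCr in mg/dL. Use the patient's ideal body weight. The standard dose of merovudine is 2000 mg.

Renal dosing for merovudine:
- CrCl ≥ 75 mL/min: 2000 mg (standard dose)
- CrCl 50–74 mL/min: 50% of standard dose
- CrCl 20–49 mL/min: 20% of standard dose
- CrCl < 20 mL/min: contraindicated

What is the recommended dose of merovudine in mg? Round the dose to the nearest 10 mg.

1000 mg

CrCl = (140 − 65) × 52.9 / (72 × 0.84) = 3967.5 / 60.48 ≈ 65.6 mL/min
CrCl ≈ 66 mL/min → bracket 50–74 mL/min.
50% of 2000 mg = 1000 mg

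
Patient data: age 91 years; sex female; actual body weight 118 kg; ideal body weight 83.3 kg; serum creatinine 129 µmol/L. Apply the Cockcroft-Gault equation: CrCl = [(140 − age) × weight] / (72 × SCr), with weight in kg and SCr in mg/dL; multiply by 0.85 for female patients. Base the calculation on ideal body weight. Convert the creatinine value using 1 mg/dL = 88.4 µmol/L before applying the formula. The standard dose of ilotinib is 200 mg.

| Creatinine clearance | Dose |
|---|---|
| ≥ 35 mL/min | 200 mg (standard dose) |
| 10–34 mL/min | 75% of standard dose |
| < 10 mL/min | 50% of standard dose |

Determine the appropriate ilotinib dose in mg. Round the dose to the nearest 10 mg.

SCr = 129 / 88.4 = 1.459 mg/dL
CrCl = (140 − 91) × 83.3 / (72 × 1.459) × 0.85 = 4081.7 / 105.05 × 0.85 ≈ 33.0 mL/min
CrCl ≈ 33 mL/min → bracket 10–34 mL/min.
75% of 200 mg = 150 mg

150 mg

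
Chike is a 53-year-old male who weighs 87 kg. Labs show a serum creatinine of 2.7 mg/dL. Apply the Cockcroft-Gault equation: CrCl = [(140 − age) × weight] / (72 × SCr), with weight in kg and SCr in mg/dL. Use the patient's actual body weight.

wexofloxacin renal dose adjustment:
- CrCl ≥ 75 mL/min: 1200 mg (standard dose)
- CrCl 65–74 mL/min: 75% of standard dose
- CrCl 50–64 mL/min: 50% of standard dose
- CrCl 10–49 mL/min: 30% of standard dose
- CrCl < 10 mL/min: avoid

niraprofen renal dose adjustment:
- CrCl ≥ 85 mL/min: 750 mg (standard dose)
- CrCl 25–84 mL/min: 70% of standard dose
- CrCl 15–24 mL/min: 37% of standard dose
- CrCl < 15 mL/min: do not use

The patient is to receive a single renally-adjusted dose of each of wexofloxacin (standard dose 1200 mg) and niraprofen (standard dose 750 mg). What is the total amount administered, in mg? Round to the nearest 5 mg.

CrCl = (140 − 53) × 87 / (72 × 2.7) = 7569.0 / 194.40 ≈ 38.9 mL/min
CrCl ≈ 39 mL/min.
wexofloxacin: 10–49 mL/min → 30% of 1200 mg = 360 mg.
niraprofen: 25–84 mL/min → 70% of 750 mg = 525 mg.
Total = 360 + 525 = 885 mg.

885 mg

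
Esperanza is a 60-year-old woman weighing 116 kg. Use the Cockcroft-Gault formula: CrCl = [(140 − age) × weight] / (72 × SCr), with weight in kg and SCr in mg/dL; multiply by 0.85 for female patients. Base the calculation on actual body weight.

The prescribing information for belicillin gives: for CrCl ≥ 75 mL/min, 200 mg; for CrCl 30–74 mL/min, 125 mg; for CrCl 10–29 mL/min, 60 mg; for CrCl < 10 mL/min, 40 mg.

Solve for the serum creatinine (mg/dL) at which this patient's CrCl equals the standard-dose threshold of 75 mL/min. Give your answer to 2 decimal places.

1.46 mg/dL

Standard dose requires CrCl ≥ 75 mL/min.
Set (140 − 60) × 116 × 0.85 / (72 × SCr) = 75
SCr = (140 − 60) × 116 × 0.85 / (72 × 75) = 1.461 mg/dL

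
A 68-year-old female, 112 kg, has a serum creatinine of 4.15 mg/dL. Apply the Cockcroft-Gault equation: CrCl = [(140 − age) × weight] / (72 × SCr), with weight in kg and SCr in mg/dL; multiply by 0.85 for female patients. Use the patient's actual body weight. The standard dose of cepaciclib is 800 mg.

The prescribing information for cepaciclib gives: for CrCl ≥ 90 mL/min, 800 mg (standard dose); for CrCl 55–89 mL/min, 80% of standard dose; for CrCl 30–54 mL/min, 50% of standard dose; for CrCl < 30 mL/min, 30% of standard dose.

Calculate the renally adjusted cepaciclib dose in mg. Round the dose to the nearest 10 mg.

CrCl = (140 − 68) × 112 / (72 × 4.15) × 0.85 = 8064.0 / 298.80 × 0.85 ≈ 22.9 mL/min
CrCl ≈ 23 mL/min → bracket < 30 mL/min.
30% of 800 mg = 240 mg

240 mg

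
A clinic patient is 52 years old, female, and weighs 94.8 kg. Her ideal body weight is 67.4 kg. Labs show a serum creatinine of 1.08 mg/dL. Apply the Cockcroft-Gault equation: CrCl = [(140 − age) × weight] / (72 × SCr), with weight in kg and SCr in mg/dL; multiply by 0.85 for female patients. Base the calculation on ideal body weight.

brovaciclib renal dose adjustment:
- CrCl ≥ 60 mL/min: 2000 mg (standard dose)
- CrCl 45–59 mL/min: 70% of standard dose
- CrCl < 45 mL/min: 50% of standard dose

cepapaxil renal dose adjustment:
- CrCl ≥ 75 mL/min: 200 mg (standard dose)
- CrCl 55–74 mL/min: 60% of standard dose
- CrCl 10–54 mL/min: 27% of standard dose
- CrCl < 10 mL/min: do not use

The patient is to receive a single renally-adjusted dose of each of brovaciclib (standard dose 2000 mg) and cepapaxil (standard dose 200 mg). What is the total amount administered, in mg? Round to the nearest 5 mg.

2120 mg

CrCl = (140 − 52) × 67.4 / (72 × 1.08) × 0.85 = 5931.2 / 77.76 × 0.85 ≈ 64.8 mL/min
CrCl ≈ 65 mL/min.
brovaciclib: ≥ 60 mL/min → 100% of 2000 mg = 2000 mg.
cepapaxil: 55–74 mL/min → 60% of 200 mg = 120 mg.
Total = 2000 + 120 = 2120 mg.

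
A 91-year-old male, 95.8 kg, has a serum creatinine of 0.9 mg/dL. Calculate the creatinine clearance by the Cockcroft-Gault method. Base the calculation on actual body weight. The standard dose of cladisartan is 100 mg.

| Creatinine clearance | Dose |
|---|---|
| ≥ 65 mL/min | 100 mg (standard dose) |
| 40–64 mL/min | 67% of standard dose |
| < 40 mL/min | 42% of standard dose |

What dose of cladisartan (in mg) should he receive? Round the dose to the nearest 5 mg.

100 mg

CrCl = (140 − 91) × 95.8 / (72 × 0.9) = 4694.2 / 64.80 ≈ 72.4 mL/min
CrCl ≈ 72 mL/min → bracket ≥ 65 mL/min.
100% of 100 mg = 100 mg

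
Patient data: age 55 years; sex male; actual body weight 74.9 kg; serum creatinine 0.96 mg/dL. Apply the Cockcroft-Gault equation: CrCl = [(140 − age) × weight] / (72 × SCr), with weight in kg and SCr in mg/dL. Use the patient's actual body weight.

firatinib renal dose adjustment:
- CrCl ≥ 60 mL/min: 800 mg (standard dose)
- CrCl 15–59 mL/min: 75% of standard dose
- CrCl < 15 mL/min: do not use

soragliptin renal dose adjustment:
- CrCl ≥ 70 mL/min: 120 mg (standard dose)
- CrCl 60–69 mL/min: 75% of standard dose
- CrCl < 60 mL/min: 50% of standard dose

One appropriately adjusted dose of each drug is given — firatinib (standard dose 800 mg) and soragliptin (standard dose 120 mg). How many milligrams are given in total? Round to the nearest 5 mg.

CrCl = (140 − 55) × 74.9 / (72 × 0.96) = 6366.5 / 69.12 ≈ 92.1 mL/min
CrCl ≈ 92 mL/min.
firatinib: ≥ 60 mL/min → 100% of 800 mg = 800 mg.
soragliptin: ≥ 70 mL/min → 100% of 120 mg = 120 mg.
Total = 800 + 120 = 920 mg.

920 mg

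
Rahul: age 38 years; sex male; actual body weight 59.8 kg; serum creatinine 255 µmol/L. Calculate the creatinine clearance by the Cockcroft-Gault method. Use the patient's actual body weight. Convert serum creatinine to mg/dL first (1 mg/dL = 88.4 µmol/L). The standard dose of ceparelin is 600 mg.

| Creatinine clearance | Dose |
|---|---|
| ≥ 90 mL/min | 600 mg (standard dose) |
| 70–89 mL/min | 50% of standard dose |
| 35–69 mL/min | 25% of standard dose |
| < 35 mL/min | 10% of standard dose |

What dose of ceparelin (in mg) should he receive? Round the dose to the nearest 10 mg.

SCr = 255 / 88.4 = 2.885 mg/dL
CrCl = (140 − 38) × 59.8 / (72 × 2.885) = 6099.6 / 207.72 ≈ 29.4 mL/min
CrCl ≈ 29 mL/min → bracket < 35 mL/min.
10% of 600 mg = 60 mg

60 mg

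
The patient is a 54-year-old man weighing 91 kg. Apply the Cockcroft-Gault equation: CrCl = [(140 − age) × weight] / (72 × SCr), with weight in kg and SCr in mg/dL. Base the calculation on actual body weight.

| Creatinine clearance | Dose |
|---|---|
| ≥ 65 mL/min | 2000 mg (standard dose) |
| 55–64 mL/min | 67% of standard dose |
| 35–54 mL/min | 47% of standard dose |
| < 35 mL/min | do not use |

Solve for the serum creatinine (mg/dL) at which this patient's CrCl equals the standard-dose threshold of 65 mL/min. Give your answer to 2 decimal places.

1.67 mg/dL

Standard dose requires CrCl ≥ 65 mL/min.
Set (140 − 54) × 91 / (72 × SCr) = 65
SCr = (140 − 54) × 91 / (72 × 65) = 1.672 mg/dL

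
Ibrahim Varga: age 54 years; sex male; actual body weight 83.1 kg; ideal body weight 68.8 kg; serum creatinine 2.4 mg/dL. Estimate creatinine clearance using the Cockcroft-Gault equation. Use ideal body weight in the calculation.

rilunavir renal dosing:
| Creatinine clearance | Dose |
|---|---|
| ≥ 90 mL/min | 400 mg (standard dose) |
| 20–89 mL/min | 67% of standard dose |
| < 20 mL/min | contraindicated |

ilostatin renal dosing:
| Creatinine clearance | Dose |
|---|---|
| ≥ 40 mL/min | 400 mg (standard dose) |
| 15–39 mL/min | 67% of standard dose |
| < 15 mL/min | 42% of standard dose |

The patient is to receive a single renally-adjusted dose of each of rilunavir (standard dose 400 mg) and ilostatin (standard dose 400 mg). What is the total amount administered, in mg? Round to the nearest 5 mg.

535 mg

CrCl = (140 − 54) × 68.8 / (72 × 2.4) = 5916.8 / 172.80 ≈ 34.2 mL/min
CrCl ≈ 34 mL/min.
rilunavir: 20–89 mL/min → 67% of 400 mg = 268 mg.
ilostatin: 15–39 mL/min → 67% of 400 mg = 268 mg.
Total = 268 + 268 = 536 mg.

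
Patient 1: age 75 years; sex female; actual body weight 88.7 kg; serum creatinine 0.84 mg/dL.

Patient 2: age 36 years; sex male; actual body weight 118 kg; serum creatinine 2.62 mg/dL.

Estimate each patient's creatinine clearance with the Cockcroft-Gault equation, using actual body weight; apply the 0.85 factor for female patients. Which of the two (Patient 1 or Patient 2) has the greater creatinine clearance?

Patient 1

Patient 1: CrCl = (140 − 75) × 88.7 / (72 × 0.84) × 0.85 = 5765.5 / 60.48 × 0.85 ≈ 81.0 mL/min
Patient 2: CrCl = (140 − 36) × 118 / (72 × 2.62) = 12272.0 / 188.64 ≈ 65.1 mL/min
81.0 vs 65.1 mL/min → Patient 1 is higher.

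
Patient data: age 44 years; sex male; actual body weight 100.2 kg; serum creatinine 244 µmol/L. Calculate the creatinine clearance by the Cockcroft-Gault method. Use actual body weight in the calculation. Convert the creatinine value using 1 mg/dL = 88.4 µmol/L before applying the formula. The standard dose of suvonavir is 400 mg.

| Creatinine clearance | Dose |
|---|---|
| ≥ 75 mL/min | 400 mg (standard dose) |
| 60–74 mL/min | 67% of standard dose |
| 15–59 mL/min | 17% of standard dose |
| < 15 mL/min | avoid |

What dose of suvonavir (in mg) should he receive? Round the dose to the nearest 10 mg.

70 mg

SCr = 244 / 88.4 = 2.76 mg/dL
CrCl = (140 − 44) × 100.2 / (72 × 2.76) = 9619.2 / 198.72 ≈ 48.4 mL/min
CrCl ≈ 48 mL/min → bracket 15–59 mL/min.
17% of 400 mg = 68 mg → 70 mg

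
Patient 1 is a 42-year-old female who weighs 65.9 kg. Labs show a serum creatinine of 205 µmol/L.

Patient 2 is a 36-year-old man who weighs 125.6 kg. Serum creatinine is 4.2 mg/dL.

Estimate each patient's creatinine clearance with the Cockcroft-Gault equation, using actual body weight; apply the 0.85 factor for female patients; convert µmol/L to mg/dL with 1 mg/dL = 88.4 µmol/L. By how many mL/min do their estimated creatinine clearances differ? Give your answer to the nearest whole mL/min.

Patient 1: SCr = 205 / 88.4 = 2.319 mg/dL
Patient 1: CrCl = (140 − 42) × 65.9 / (72 × 2.319) × 0.85 = 6458.2 / 166.97 × 0.85 ≈ 32.9 mL/min
Patient 2: CrCl = (140 − 36) × 125.6 / (72 × 4.2) = 13062.4 / 302.40 ≈ 43.2 mL/min
|32.9 − 43.2| = 10.3 mL/min

10 mL/min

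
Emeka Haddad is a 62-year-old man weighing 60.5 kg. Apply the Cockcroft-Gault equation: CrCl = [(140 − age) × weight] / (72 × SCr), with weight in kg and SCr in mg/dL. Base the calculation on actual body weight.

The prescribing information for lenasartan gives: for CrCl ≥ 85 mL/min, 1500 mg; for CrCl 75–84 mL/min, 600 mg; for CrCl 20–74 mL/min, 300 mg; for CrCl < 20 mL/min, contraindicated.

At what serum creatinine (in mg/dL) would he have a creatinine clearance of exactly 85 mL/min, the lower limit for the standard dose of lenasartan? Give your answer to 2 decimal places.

Standard dose requires CrCl ≥ 85 mL/min.
Set (140 − 62) × 60.5 / (72 × SCr) = 85
SCr = (140 − 62) × 60.5 / (72 × 85) = 0.771 mg/dL

0.77 mg/dL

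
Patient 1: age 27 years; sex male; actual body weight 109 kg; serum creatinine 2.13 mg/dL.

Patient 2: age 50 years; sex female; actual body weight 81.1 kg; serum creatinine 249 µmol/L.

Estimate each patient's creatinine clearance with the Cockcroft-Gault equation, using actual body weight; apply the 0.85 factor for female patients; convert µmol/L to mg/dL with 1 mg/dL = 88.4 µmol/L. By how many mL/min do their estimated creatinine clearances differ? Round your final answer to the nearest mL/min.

50 mL/min

Patient 1: CrCl = (140 − 27) × 109 / (72 × 2.13) = 12317.0 / 153.36 ≈ 80.3 mL/min
Patient 2: SCr = 249 / 88.4 = 2.817 mg/dL
Patient 2: CrCl = (140 − 50) × 81.1 / (72 × 2.817) × 0.85 = 7299.0 / 202.82 × 0.85 ≈ 30.6 mL/min
|80.3 − 30.6| = 49.7 mL/min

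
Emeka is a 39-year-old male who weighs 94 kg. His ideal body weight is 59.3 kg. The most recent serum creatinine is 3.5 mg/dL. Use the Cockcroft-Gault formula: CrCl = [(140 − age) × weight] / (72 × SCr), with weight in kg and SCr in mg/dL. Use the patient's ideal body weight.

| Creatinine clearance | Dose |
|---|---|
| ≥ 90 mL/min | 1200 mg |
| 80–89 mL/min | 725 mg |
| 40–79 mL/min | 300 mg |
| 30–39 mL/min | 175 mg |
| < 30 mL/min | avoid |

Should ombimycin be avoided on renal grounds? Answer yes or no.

CrCl = (140 − 39) × 59.3 / (72 × 3.5) = 5989.3 / 252.00 ≈ 23.8 mL/min
CrCl ≈ 24 mL/min, which is < 30 mL/min.

yes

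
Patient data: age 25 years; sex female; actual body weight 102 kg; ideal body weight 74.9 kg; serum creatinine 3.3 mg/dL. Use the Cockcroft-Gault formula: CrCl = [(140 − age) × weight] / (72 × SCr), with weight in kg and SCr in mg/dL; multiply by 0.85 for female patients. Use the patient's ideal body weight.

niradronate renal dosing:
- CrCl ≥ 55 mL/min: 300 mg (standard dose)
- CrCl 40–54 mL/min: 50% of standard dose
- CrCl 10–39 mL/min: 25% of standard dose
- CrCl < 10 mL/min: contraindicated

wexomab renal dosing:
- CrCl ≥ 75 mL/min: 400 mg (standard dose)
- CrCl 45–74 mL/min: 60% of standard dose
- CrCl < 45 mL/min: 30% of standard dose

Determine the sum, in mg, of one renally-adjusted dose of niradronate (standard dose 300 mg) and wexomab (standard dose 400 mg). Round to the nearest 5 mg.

CrCl = (140 − 25) × 74.9 / (72 × 3.3) × 0.85 = 8613.5 / 237.60 × 0.85 ≈ 30.8 mL/min
CrCl ≈ 31 mL/min.
niradronate: 10–39 mL/min → 25% of 300 mg = 75 mg.
wexomab: < 45 mL/min → 30% of 400 mg = 120 mg.
Total = 75 + 120 = 195 mg.

195 mg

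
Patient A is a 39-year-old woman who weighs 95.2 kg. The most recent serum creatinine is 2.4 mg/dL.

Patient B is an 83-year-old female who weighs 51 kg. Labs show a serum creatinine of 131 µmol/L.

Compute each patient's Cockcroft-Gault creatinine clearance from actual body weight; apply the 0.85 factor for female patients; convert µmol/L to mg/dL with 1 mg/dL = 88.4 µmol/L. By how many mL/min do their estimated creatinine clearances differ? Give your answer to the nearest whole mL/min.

Patient A: CrCl = (140 − 39) × 95.2 / (72 × 2.4) × 0.85 = 9615.2 / 172.80 × 0.85 ≈ 47.3 mL/min
Patient B: SCr = 131 / 88.4 = 1.482 mg/dL
Patient B: CrCl = (140 − 83) × 51 / (72 × 1.482) × 0.85 = 2907.0 / 106.70 × 0.85 ≈ 23.2 mL/min
|47.3 − 23.2| = 24.1 mL/min

24 mL/min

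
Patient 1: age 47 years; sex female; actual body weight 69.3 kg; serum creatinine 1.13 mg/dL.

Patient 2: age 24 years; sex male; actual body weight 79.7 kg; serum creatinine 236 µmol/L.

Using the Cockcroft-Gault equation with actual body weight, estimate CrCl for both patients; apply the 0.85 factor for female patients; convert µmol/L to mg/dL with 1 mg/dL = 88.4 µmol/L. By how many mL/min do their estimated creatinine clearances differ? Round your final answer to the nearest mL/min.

19 mL/min

Patient 1: CrCl = (140 − 47) × 69.3 / (72 × 1.13) × 0.85 = 6444.9 / 81.36 × 0.85 ≈ 67.3 mL/min
Patient 2: SCr = 236 / 88.4 = 2.67 mg/dL
Patient 2: CrCl = (140 − 24) × 79.7 / (72 × 2.67) = 9245.2 / 192.24 ≈ 48.1 mL/min
|67.3 − 48.1| = 19.2 mL/min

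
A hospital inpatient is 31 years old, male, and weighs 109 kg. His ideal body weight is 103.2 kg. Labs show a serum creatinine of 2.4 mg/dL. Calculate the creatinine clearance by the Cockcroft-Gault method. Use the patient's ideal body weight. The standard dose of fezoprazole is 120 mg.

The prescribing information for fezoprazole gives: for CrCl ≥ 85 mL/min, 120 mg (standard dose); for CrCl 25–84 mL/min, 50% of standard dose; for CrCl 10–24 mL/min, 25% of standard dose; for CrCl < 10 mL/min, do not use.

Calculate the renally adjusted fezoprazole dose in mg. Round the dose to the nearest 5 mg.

CrCl = (140 − 31) × 103.2 / (72 × 2.4) = 11248.8 / 172.80 ≈ 65.1 mL/min
CrCl ≈ 65 mL/min → bracket 25–84 mL/min.
50% of 120 mg = 60 mg

60 mg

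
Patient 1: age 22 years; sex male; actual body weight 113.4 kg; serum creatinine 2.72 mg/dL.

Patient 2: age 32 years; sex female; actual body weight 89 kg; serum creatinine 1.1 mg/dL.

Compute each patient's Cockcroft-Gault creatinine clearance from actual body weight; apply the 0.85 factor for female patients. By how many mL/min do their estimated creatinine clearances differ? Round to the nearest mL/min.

Patient 1: CrCl = (140 − 22) × 113.4 / (72 × 2.72) = 13381.2 / 195.84 ≈ 68.3 mL/min
Patient 2: CrCl = (140 − 32) × 89 / (72 × 1.1) × 0.85 = 9612.0 / 79.20 × 0.85 ≈ 103.2 mL/min
|68.3 − 103.2| = 34.9 mL/min

35 mL/min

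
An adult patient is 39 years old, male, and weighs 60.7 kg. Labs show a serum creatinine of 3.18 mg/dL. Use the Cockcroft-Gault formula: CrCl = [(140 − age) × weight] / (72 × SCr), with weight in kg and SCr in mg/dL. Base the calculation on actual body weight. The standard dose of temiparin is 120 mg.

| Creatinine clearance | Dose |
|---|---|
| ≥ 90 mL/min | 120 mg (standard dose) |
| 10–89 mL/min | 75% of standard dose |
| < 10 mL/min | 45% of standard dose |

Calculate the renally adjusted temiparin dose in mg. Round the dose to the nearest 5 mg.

CrCl = (140 − 39) × 60.7 / (72 × 3.18) = 6130.7 / 228.96 ≈ 26.8 mL/min
CrCl ≈ 27 mL/min → bracket 10–89 mL/min.
75% of 120 mg = 90 mg

90 mg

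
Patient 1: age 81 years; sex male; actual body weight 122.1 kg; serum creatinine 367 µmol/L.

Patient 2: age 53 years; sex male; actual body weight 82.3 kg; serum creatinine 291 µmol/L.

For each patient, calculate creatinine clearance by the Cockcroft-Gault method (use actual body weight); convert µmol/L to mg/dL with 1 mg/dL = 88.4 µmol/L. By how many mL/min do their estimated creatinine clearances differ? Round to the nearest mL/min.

6 mL/min

Patient 1: SCr = 367 / 88.4 = 4.152 mg/dL
Patient 1: CrCl = (140 − 81) × 122.1 / (72 × 4.152) = 7203.9 / 298.94 ≈ 24.1 mL/min
Patient 2: SCr = 291 / 88.4 = 3.292 mg/dL
Patient 2: CrCl = (140 − 53) × 82.3 / (72 × 3.292) = 7160.1 / 237.02 ≈ 30.2 mL/min
|24.1 − 30.2| = 6.1 mL/min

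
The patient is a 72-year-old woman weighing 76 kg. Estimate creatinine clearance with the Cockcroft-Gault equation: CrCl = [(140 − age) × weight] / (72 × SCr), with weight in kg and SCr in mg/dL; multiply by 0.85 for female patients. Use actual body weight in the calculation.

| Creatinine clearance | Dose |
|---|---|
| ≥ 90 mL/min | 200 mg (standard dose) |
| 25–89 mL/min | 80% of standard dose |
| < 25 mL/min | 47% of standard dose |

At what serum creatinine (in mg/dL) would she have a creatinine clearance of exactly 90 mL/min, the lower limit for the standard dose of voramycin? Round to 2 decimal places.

Standard dose requires CrCl ≥ 90 mL/min.
Set (140 − 72) × 76 × 0.85 / (72 × SCr) = 90
SCr = (140 − 72) × 76 × 0.85 / (72 × 90) = 0.678 mg/dL

0.68 mg/dL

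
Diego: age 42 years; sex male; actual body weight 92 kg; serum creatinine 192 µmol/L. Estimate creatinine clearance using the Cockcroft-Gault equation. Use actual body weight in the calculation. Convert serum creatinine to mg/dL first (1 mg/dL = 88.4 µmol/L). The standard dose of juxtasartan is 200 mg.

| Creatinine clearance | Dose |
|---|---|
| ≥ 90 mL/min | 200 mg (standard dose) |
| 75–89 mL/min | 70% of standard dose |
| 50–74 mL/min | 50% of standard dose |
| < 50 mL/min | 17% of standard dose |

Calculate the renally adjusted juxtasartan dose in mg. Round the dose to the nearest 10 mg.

100 mg

SCr = 192 / 88.4 = 2.172 mg/dL
CrCl = (140 − 42) × 92 / (72 × 2.172) = 9016.0 / 156.38 ≈ 57.7 mL/min
CrCl ≈ 58 mL/min → bracket 50–74 mL/min.
50% of 200 mg = 100 mg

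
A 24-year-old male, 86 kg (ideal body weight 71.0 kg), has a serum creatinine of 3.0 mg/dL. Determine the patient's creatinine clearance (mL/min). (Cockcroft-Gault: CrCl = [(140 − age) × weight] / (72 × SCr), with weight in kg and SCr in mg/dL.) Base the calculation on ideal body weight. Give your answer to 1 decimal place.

38.1 mL/min

CrCl = (140 − 24) × 71 / (72 × 3) = 8236.0 / 216.00 ≈ 38.1 mL/min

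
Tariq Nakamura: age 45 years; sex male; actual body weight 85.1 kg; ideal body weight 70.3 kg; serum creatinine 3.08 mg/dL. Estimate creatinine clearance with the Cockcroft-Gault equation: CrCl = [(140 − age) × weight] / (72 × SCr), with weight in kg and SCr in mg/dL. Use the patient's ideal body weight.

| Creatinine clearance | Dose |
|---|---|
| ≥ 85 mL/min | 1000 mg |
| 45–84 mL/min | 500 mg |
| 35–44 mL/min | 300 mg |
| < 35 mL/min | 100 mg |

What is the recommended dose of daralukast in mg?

CrCl = (140 − 45) × 70.3 / (72 × 3.08) = 6678.5 / 221.76 ≈ 30.1 mL/min
CrCl ≈ 30 mL/min → bracket < 35 mL/min.
Dose for this bracket: 100 mg.

100 mg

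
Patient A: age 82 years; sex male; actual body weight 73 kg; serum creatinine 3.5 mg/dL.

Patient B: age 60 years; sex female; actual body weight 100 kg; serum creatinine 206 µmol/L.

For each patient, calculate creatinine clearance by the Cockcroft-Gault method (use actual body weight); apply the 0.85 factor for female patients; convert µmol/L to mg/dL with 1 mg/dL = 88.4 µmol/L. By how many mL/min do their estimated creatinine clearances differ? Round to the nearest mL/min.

Patient A: CrCl = (140 − 82) × 73 / (72 × 3.5) = 4234.0 / 252.00 ≈ 16.8 mL/min
Patient B: SCr = 206 / 88.4 = 2.33 mg/dL
Patient B: CrCl = (140 − 60) × 100 / (72 × 2.33) × 0.85 = 8000.0 / 167.76 × 0.85 ≈ 40.5 mL/min
|16.8 − 40.5| = 23.7 mL/min

24 mL/min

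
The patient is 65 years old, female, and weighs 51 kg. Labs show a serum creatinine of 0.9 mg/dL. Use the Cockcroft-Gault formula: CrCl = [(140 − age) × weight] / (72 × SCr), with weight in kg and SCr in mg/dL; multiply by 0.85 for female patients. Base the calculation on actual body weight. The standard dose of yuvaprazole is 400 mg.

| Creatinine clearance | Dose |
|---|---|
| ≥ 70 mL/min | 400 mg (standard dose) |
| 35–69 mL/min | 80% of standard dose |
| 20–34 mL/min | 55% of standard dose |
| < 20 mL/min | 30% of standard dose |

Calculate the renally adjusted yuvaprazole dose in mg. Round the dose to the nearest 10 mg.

CrCl = (140 − 65) × 51 / (72 × 0.9) × 0.85 = 3825.0 / 64.80 × 0.85 ≈ 50.2 mL/min
CrCl ≈ 50 mL/min → bracket 35–69 mL/min.
80% of 400 mg = 320 mg

320 mg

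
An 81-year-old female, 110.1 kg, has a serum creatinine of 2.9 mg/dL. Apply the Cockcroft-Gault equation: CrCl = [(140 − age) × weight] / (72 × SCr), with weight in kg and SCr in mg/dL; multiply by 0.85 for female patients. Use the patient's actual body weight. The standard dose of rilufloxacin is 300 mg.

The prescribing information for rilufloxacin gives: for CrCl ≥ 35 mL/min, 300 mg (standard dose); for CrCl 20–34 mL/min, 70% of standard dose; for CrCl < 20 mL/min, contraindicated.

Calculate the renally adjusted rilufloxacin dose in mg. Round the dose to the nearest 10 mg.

210 mg

CrCl = (140 − 81) × 110.1 / (72 × 2.9) × 0.85 = 6495.9 / 208.80 × 0.85 ≈ 26.4 mL/min
CrCl ≈ 26 mL/min → bracket 20–34 mL/min.
70% of 300 mg = 210 mg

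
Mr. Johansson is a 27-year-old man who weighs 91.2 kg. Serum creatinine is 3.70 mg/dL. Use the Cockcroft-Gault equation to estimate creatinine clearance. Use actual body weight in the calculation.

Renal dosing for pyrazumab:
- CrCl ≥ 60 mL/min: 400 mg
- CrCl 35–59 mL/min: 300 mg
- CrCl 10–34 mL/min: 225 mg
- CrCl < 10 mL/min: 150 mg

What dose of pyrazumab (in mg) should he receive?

300 mg

CrCl = (140 − 27) × 91.2 / (72 × 3.7) = 10305.6 / 266.40 ≈ 38.7 mL/min
CrCl ≈ 39 mL/min → bracket 35–59 mL/min.
Dose for this bracket: 300 mg.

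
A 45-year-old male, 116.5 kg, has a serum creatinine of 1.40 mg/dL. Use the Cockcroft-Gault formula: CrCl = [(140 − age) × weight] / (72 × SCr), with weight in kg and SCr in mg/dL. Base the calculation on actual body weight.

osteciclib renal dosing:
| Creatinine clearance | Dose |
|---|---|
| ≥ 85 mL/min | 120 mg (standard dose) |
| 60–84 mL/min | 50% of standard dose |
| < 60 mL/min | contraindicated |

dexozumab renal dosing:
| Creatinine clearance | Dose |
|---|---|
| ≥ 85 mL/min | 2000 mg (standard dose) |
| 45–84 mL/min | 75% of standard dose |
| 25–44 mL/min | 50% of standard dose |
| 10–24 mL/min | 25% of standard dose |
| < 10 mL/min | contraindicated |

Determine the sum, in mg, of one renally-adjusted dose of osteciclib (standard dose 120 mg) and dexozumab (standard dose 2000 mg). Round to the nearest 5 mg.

2120 mg

CrCl = (140 − 45) × 116.5 / (72 × 1.4) = 11067.5 / 100.80 ≈ 109.8 mL/min
CrCl ≈ 110 mL/min.
osteciclib: ≥ 85 mL/min → 100% of 120 mg = 120 mg.
dexozumab: ≥ 85 mL/min → 100% of 2000 mg = 2000 mg.
Total = 120 + 2000 = 2120 mg.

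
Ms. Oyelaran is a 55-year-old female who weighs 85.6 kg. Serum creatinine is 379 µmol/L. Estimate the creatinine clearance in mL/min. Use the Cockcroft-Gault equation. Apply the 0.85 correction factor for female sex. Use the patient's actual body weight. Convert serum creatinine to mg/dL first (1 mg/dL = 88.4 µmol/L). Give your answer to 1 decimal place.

20.0 mL/min

SCr = 379 / 88.4 = 4.287 mg/dL
CrCl = (140 − 55) × 85.6 / (72 × 4.287) × 0.85 = 7276.0 / 308.66 × 0.85 ≈ 20.0 mL/min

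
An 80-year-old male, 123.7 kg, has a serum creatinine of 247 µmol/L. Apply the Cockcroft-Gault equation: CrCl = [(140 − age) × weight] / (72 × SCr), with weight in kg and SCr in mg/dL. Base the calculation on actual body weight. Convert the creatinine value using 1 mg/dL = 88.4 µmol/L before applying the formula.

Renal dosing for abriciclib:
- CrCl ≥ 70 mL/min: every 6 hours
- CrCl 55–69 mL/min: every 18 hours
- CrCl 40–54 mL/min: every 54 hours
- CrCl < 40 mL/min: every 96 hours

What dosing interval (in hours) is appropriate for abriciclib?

every 96 hours

SCr = 247 / 88.4 = 2.794 mg/dL
CrCl = (140 − 80) × 123.7 / (72 × 2.794) = 7422.0 / 201.17 ≈ 36.9 mL/min
CrCl ≈ 37 mL/min → bracket < 40 mL/min → every 96 hours.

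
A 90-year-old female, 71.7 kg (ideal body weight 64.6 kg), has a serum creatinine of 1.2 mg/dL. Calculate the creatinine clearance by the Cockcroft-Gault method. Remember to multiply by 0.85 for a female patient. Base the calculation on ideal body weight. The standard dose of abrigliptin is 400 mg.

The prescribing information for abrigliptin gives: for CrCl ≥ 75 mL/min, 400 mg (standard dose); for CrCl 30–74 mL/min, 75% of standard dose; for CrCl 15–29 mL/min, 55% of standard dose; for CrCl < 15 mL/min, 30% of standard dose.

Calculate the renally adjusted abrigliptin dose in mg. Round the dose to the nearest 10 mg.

300 mg

CrCl = (140 − 90) × 64.6 / (72 × 1.2) × 0.85 = 3230.0 / 86.40 × 0.85 ≈ 31.8 mL/min
CrCl ≈ 32 mL/min → bracket 30–74 mL/min.
75% of 400 mg = 300 mg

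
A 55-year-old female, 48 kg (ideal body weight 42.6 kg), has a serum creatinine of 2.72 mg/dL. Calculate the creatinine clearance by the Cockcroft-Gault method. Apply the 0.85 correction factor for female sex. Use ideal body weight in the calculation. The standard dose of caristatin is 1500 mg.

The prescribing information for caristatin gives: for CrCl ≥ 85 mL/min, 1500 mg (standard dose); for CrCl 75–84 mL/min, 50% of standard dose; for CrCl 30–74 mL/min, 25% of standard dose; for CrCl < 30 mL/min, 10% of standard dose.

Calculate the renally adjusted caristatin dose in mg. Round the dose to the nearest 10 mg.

CrCl = (140 − 55) × 42.6 / (72 × 2.72) × 0.85 = 3621.0 / 195.84 × 0.85 ≈ 15.7 mL/min
CrCl ≈ 16 mL/min → bracket < 30 mL/min.
10% of 1500 mg = 150 mg

150 mg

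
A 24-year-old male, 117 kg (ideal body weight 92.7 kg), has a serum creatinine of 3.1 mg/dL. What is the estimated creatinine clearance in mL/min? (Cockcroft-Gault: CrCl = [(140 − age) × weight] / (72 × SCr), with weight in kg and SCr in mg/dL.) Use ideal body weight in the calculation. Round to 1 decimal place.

CrCl = (140 − 24) × 92.7 / (72 × 3.1) = 10753.2 / 223.20 ≈ 48.2 mL/min

48.2 mL/min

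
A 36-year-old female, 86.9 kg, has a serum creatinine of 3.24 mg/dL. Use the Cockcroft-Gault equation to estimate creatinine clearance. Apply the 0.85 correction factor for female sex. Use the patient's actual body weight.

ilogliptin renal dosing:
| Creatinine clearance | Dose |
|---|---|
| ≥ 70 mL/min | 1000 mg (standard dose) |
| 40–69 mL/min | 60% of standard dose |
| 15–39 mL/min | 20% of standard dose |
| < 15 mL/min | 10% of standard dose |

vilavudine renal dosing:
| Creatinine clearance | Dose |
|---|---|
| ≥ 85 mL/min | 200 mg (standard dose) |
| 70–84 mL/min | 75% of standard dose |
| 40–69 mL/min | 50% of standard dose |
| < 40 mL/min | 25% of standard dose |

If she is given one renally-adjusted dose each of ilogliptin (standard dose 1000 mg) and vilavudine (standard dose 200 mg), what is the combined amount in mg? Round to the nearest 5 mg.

250 mg

CrCl = (140 − 36) × 86.9 / (72 × 3.24) × 0.85 = 9037.6 / 233.28 × 0.85 ≈ 32.9 mL/min
CrCl ≈ 33 mL/min.
ilogliptin: 15–39 mL/min → 20% of 1000 mg = 200 mg.
vilavudine: < 40 mL/min → 25% of 200 mg = 50 mg.
Total = 200 + 50 = 250 mg.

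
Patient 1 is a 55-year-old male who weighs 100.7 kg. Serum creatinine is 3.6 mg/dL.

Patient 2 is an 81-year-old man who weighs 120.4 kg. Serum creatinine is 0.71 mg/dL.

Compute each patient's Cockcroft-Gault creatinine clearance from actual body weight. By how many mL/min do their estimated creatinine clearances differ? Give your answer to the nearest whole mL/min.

Patient 1: CrCl = (140 − 55) × 100.7 / (72 × 3.6) = 8559.5 / 259.20 ≈ 33.0 mL/min
Patient 2: CrCl = (140 − 81) × 120.4 / (72 × 0.71) = 7103.6 / 51.12 ≈ 139.0 mL/min
|33.0 − 139.0| = 106.0 mL/min

106 mL/min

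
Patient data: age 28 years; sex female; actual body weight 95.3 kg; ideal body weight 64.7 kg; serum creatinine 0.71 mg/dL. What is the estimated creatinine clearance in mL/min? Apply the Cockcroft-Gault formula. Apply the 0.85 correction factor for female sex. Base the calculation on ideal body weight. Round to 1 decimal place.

120.5 mL/min

CrCl = (140 − 28) × 64.7 / (72 × 0.71) × 0.85 = 7246.4 / 51.12 × 0.85 ≈ 120.5 mL/min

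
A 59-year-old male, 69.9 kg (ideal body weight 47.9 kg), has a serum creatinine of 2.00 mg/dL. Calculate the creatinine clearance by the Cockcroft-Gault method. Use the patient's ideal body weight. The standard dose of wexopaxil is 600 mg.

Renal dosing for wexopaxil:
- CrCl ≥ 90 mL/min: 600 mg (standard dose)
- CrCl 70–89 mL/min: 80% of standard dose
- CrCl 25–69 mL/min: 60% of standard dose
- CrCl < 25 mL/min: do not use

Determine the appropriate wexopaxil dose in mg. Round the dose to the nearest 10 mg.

CrCl = (140 − 59) × 47.9 / (72 × 2) = 3879.9 / 144.00 ≈ 26.9 mL/min
CrCl ≈ 27 mL/min → bracket 25–69 mL/min.
60% of 600 mg = 360 mg

360 mg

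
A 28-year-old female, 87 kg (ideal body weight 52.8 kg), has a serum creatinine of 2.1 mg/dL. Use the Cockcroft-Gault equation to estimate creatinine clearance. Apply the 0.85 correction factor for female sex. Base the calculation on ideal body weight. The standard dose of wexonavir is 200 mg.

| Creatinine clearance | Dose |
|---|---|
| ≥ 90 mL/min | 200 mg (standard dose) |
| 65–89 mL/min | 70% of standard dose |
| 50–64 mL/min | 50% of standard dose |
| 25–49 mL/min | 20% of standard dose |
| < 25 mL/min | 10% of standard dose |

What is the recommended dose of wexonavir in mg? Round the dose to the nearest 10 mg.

40 mg

CrCl = (140 − 28) × 52.8 / (72 × 2.1) × 0.85 = 5913.6 / 151.20 × 0.85 ≈ 33.2 mL/min
CrCl ≈ 33 mL/min → bracket 25–49 mL/min.
20% of 200 mg = 40 mg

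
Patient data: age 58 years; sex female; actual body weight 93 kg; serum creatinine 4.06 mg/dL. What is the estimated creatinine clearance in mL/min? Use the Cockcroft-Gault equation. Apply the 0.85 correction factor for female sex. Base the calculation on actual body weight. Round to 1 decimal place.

22.2 mL/min

CrCl = (140 − 58) × 93 / (72 × 4.06) × 0.85 = 7626.0 / 292.32 × 0.85 ≈ 22.2 mL/min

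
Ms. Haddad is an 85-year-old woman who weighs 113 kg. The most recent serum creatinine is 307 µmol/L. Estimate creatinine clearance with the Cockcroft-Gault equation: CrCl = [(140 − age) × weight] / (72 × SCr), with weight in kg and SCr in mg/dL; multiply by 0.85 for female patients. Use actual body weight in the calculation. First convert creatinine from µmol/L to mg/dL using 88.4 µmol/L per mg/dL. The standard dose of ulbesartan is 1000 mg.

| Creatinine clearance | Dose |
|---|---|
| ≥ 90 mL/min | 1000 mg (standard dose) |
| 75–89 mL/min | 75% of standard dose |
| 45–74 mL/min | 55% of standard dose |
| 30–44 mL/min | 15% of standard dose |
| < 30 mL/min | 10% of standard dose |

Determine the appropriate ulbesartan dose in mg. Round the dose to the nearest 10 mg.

SCr = 307 / 88.4 = 3.473 mg/dL
CrCl = (140 − 85) × 113 / (72 × 3.473) × 0.85 = 6215.0 / 250.06 × 0.85 ≈ 21.1 mL/min
CrCl ≈ 21 mL/min → bracket < 30 mL/min.
10% of 1000 mg = 100 mg

100 mg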